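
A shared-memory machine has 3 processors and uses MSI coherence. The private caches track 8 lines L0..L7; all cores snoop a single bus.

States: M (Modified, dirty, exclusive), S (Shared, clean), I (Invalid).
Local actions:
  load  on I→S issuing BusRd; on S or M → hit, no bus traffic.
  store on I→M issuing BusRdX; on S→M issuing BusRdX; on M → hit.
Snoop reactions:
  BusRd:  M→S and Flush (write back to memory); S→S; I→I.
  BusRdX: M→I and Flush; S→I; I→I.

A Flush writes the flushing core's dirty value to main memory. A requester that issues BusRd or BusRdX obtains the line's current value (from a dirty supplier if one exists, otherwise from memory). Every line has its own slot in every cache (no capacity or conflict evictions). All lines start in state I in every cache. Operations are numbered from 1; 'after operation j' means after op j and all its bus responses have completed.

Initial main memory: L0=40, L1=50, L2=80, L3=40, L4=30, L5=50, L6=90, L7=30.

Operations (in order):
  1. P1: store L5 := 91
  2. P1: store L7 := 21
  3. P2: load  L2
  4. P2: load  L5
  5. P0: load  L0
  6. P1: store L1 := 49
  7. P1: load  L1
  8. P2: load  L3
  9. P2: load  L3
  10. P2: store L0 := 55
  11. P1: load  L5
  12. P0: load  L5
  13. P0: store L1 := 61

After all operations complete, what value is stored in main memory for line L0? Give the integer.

memory[L0] = 40

[1] P1: store L5 := 91 | P0:I, P1:M(91), P2:I | bus: BusRdX
[2] P1: store L7 := 21 | P0:I, P1:M(21), P2:I | bus: BusRdX
[3] P2: load  L2 | P0:I, P1:I, P2:S(80) | bus: BusRd
[4] P2: load  L5 | P0:I, P1:S(91), P2:S(91) | bus: BusRd,Flush
[5] P0: load  L0 | P0:S(40), P1:I, P2:I | bus: BusRd
[6] P1: store L1 := 49 | P0:I, P1:M(49), P2:I | bus: BusRdX
[7] P1: load  L1 | P0:I, P1:M(49), P2:I | bus: none
[8] P2: load  L3 | P0:I, P1:I, P2:S(40) | bus: BusRd
[9] P2: load  L3 | P0:I, P1:I, P2:S(40) | bus: none
[10] P2: store L0 := 55 | P0:I, P1:I, P2:M(55) | bus: BusRdX
[11] P1: load  L5 | P0:I, P1:S(91), P2:S(91) | bus: none
[12] P0: load  L5 | P0:S(91), P1:S(91), P2:S(91) | bus: BusRd
[13] P0: store L1 := 61 | P0:M(61), P1:I, P2:I | bus: BusRdX,Flush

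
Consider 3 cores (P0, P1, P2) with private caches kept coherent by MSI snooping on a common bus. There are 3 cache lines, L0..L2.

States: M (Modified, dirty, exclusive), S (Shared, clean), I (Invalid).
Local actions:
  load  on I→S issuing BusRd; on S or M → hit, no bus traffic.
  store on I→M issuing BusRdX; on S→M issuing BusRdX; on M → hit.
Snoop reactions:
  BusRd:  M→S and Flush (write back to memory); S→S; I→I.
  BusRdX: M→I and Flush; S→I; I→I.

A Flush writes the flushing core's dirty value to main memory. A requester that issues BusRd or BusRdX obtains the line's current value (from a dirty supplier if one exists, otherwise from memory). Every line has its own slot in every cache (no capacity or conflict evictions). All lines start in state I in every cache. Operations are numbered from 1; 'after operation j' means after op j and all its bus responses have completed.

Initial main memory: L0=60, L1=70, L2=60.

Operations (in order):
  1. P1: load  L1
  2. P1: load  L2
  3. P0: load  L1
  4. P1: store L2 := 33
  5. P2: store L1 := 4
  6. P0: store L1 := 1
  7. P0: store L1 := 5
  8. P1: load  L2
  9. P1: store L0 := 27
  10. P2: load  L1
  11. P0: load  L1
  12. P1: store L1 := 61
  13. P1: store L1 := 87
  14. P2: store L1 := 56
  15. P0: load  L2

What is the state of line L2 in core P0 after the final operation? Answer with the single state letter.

[1] P1: load  L1 | P0:I, P1:S(70), P2:I | bus: BusRd
[2] P1: load  L2 | P0:I, P1:S(60), P2:I | bus: BusRd
[3] P0: load  L1 | P0:S(70), P1:S(70), P2:I | bus: BusRd
[4] P1: store L2 := 33 | P0:I, P1:M(33), P2:I | bus: BusRdX
[5] P2: store L1 := 4 | P0:I, P1:I, P2:M(4) | bus: BusRdX
[6] P0: store L1 := 1 | P0:M(1), P1:I, P2:I | bus: BusRdX,Flush
[7] P0: store L1 := 5 | P0:M(5), P1:I, P2:I | bus: none
[8] P1: load  L2 | P0:I, P1:M(33), P2:I | bus: none
[9] P1: store L0 := 27 | P0:I, P1:M(27), P2:I | bus: BusRdX
[10] P2: load  L1 | P0:S(5), P1:I, P2:S(5) | bus: BusRd,Flush
[11] P0: load  L1 | P0:S(5), P1:I, P2:S(5) | bus: none
[12] P1: store L1 := 61 | P0:I, P1:M(61), P2:I | bus: BusRdX
[13] P1: store L1 := 87 | P0:I, P1:M(87), P2:I | bus: none
[14] P2: store L1 := 56 | P0:I, P1:I, P2:M(56) | bus: BusRdX,Flush
[15] P0: load  L2 | P0:S(33), P1:S(33), P2:I | bus: BusRd,Flush

state = S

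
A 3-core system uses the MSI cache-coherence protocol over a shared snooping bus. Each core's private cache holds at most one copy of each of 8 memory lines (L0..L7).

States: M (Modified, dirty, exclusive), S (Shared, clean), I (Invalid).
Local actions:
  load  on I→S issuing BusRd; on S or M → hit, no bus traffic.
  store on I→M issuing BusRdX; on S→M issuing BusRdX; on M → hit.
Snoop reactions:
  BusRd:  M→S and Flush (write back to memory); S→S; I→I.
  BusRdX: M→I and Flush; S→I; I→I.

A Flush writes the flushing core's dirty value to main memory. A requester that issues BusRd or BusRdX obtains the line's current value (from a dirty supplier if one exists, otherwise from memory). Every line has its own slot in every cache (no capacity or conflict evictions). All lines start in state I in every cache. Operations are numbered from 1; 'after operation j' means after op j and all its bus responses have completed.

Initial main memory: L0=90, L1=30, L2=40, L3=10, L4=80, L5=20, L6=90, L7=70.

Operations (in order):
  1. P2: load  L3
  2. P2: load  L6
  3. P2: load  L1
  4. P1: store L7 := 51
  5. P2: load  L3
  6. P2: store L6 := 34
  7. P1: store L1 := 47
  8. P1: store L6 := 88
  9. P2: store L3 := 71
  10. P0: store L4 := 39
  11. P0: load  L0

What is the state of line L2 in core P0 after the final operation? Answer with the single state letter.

state = I

step 1: P2: load  L3  ⟶  IIS  (L3)  txn=BusRd  M[L3]=10
step 2: P2: load  L6  ⟶  IIS  (L6)  txn=BusRd  M[L6]=90
step 3: P2: load  L1  ⟶  IIS  (L1)  txn=BusRd  M[L1]=30
step 4: P1: store L7 := 51  ⟶  IMI  (L7)  txn=BusRdX  M[L7]=70
step 5: P2: load  L3  ⟶  IIS  (L3)  txn=∅  M[L3]=10
step 6: P2: store L6 := 34  ⟶  IIM  (L6)  txn=BusRdX  M[L6]=90
step 7: P1: store L1 := 47  ⟶  IMI  (L1)  txn=BusRdX  M[L1]=30
step 8: P1: store L6 := 88  ⟶  IMI  (L6)  txn=BusRdX+Flush  M[L6]=34
step 9: P2: store L3 := 71  ⟶  IIM  (L3)  txn=BusRdX  M[L3]=10
step 10: P0: store L4 := 39  ⟶  MII  (L4)  txn=BusRdX  M[L4]=80
step 11: P0: load  L0  ⟶  SII  (L0)  txn=BusRd  M[L0]=90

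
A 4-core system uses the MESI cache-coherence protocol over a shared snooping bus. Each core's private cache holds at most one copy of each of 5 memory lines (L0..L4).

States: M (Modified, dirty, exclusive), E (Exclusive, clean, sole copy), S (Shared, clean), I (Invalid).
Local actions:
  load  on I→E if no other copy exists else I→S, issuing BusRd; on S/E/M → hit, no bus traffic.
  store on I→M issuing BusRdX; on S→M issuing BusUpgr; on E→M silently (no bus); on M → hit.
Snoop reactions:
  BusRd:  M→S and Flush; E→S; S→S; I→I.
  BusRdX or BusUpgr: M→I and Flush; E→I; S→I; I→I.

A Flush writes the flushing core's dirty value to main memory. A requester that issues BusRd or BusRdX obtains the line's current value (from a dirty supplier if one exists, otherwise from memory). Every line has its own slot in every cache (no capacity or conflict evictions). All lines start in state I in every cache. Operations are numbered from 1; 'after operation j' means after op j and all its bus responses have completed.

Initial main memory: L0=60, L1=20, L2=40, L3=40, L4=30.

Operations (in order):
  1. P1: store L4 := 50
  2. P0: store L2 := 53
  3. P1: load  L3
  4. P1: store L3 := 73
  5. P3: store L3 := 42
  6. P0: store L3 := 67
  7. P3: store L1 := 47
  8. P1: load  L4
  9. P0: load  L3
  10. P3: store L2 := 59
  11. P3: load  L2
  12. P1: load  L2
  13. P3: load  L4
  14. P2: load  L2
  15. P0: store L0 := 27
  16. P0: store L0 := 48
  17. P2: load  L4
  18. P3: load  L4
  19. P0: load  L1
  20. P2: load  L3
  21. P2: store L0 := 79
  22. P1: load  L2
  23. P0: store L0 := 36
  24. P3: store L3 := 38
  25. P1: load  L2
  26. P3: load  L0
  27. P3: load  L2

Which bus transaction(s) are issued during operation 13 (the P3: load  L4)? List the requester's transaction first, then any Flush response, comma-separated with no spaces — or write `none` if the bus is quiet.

bus = BusRd,Flush

1. P1: store L4 := 50  bus=[BusRdX]  L4: P0=I P1=M P2=I P3=I  mem[L4]=30
2. P0: store L2 := 53  bus=[BusRdX]  L2: P0=M P1=I P2=I P3=I  mem[L2]=40
3. P1: load  L3  bus=[BusRd]  L3: P0=I P1=E P2=I P3=I  mem[L3]=40
4. P1: store L3 := 73  bus=[-]  L3: P0=I P1=M P2=I P3=I  mem[L3]=40
5. P3: store L3 := 42  bus=[BusRdX,Flush]  L3: P0=I P1=I P2=I P3=M  mem[L3]=73
6. P0: store L3 := 67  bus=[BusRdX,Flush]  L3: P0=M P1=I P2=I P3=I  mem[L3]=42
7. P3: store L1 := 47  bus=[BusRdX]  L1: P0=I P1=I P2=I P3=M  mem[L1]=20
8. P1: load  L4  bus=[-]  L4: P0=I P1=M P2=I P3=I  mem[L4]=30
9. P0: load  L3  bus=[-]  L3: P0=M P1=I P2=I P3=I  mem[L3]=42
10. P3: store L2 := 59  bus=[BusRdX,Flush]  L2: P0=I P1=I P2=I P3=M  mem[L2]=53
11. P3: load  L2  bus=[-]  L2: P0=I P1=I P2=I P3=M  mem[L2]=53
12. P1: load  L2  bus=[BusRd,Flush]  L2: P0=I P1=S P2=I P3=S  mem[L2]=59
13. P3: load  L4  bus=[BusRd,Flush]  L4: P0=I P1=S P2=I P3=S  mem[L4]=50
14. P2: load  L2  bus=[BusRd]  L2: P0=I P1=S P2=S P3=S  mem[L2]=59
15. P0: store L0 := 27  bus=[BusRdX]  L0: P0=M P1=I P2=I P3=I  mem[L0]=60
16. P0: store L0 := 48  bus=[-]  L0: P0=M P1=I P2=I P3=I  mem[L0]=60
17. P2: load  L4  bus=[BusRd]  L4: P0=I P1=S P2=S P3=S  mem[L4]=50
18. P3: load  L4  bus=[-]  L4: P0=I P1=S P2=S P3=S  mem[L4]=50
19. P0: load  L1  bus=[BusRd,Flush]  L1: P0=S P1=I P2=I P3=S  mem[L1]=47
20. P2: load  L3  bus=[BusRd,Flush]  L3: P0=S P1=I P2=S P3=I  mem[L3]=67
21. P2: store L0 := 79  bus=[BusRdX,Flush]  L0: P0=I P1=I P2=M P3=I  mem[L0]=48
22. P1: load  L2  bus=[-]  L2: P0=I P1=S P2=S P3=S  mem[L2]=59
23. P0: store L0 := 36  bus=[BusRdX,Flush]  L0: P0=M P1=I P2=I P3=I  mem[L0]=79
24. P3: store L3 := 38  bus=[BusRdX]  L3: P0=I P1=I P2=I P3=M  mem[L3]=67
25. P1: load  L2  bus=[-]  L2: P0=I P1=S P2=S P3=S  mem[L2]=59
26. P3: load  L0  bus=[BusRd,Flush]  L0: P0=S P1=I P2=I P3=S  mem[L0]=36
27. P3: load  L2  bus=[-]  L2: P0=I P1=S P2=S P3=S  mem[L2]=59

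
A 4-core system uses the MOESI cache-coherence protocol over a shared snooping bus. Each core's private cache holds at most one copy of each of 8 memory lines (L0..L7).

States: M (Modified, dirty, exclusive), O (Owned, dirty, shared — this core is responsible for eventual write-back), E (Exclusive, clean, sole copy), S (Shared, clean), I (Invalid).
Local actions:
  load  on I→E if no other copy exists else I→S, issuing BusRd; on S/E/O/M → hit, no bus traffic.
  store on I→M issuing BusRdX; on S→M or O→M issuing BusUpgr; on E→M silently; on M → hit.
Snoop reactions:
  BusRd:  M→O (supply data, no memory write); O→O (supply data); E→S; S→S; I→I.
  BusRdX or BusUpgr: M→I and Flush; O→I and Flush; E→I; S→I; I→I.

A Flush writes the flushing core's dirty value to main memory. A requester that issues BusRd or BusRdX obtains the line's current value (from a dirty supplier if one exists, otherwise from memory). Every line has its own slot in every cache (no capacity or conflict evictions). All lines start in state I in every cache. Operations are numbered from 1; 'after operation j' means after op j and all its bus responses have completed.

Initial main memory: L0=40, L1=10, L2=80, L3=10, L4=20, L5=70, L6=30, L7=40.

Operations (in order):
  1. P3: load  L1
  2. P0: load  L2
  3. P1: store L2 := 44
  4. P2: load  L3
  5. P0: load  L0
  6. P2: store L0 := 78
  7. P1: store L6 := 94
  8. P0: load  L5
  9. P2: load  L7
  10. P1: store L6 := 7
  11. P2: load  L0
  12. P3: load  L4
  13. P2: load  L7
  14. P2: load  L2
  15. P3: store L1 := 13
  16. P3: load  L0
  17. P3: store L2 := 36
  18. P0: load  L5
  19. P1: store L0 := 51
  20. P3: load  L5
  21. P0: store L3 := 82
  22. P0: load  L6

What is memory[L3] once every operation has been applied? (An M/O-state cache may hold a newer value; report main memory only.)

memory[L3] = 10

[1] P3: load  L1 | P0:I, P1:I, P2:I, P3:E(10) | bus: BusRd
[2] P0: load  L2 | P0:E(80), P1:I, P2:I, P3:I | bus: BusRd
[3] P1: store L2 := 44 | P0:I, P1:M(44), P2:I, P3:I | bus: BusRdX
[4] P2: load  L3 | P0:I, P1:I, P2:E(10), P3:I | bus: BusRd
[5] P0: load  L0 | P0:E(40), P1:I, P2:I, P3:I | bus: BusRd
[6] P2: store L0 := 78 | P0:I, P1:I, P2:M(78), P3:I | bus: BusRdX
[7] P1: store L6 := 94 | P0:I, P1:M(94), P2:I, P3:I | bus: BusRdX
[8] P0: load  L5 | P0:E(70), P1:I, P2:I, P3:I | bus: BusRd
[9] P2: load  L7 | P0:I, P1:I, P2:E(40), P3:I | bus: BusRd
[10] P1: store L6 := 7 | P0:I, P1:M(7), P2:I, P3:I | bus: none
[11] P2: load  L0 | P0:I, P1:I, P2:M(78), P3:I | bus: none
[12] P3: load  L4 | P0:I, P1:I, P2:I, P3:E(20) | bus: BusRd
[13] P2: load  L7 | P0:I, P1:I, P2:E(40), P3:I | bus: none
[14] P2: load  L2 | P0:I, P1:O(44), P2:S(44), P3:I | bus: BusRd
[15] P3: store L1 := 13 | P0:I, P1:I, P2:I, P3:M(13) | bus: none
[16] P3: load  L0 | P0:I, P1:I, P2:O(78), P3:S(78) | bus: BusRd
[17] P3: store L2 := 36 | P0:I, P1:I, P2:I, P3:M(36) | bus: BusRdX,Flush
[18] P0: load  L5 | P0:E(70), P1:I, P2:I, P3:I | bus: none
[19] P1: store L0 := 51 | P0:I, P1:M(51), P2:I, P3:I | bus: BusRdX,Flush
[20] P3: load  L5 | P0:S(70), P1:I, P2:I, P3:S(70) | bus: BusRd
[21] P0: store L3 := 82 | P0:M(82), P1:I, P2:I, P3:I | bus: BusRdX
[22] P0: load  L6 | P0:S(7), P1:O(7), P2:I, P3:I | bus: BusRd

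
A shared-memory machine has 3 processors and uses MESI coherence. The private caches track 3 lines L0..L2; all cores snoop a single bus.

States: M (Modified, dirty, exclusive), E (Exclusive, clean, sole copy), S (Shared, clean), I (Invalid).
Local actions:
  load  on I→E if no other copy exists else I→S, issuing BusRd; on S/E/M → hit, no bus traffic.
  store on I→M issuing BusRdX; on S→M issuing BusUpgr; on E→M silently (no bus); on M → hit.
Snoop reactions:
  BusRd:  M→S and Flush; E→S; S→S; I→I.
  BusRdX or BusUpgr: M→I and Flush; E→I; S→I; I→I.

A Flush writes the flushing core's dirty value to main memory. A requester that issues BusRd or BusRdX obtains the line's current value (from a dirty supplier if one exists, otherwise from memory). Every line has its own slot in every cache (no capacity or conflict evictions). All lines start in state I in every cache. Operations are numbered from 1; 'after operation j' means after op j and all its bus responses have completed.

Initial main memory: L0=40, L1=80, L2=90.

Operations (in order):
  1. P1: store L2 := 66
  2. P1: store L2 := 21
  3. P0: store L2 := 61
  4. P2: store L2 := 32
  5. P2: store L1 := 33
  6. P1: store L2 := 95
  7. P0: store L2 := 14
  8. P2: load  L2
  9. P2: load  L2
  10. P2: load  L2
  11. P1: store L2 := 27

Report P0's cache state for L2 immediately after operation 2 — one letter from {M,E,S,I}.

  op1 P1: store L2 := 66 → I/M/I on L2; bus BusRdX; mem=90
  op2 P1: store L2 := 21 → I/M/I on L2; bus (none); mem=90
  op3 P0: store L2 := 61 → M/I/I on L2; bus BusRdX Flush; mem=21
  op4 P2: store L2 := 32 → I/I/M on L2; bus BusRdX Flush; mem=61
  op5 P2: store L1 := 33 → I/I/M on L1; bus BusRdX; mem=80
  op6 P1: store L2 := 95 → I/M/I on L2; bus BusRdX Flush; mem=32
  op7 P0: store L2 := 14 → M/I/I on L2; bus BusRdX Flush; mem=95
  op8 P2: load  L2 → S/I/S on L2; bus BusRd Flush; mem=14
  op9 P2: load  L2 → S/I/S on L2; bus (none); mem=14
  op10 P2: load  L2 → S/I/S on L2; bus (none); mem=14
  op11 P1: store L2 := 27 → I/M/I on L2; bus BusRdX; mem=14

state = I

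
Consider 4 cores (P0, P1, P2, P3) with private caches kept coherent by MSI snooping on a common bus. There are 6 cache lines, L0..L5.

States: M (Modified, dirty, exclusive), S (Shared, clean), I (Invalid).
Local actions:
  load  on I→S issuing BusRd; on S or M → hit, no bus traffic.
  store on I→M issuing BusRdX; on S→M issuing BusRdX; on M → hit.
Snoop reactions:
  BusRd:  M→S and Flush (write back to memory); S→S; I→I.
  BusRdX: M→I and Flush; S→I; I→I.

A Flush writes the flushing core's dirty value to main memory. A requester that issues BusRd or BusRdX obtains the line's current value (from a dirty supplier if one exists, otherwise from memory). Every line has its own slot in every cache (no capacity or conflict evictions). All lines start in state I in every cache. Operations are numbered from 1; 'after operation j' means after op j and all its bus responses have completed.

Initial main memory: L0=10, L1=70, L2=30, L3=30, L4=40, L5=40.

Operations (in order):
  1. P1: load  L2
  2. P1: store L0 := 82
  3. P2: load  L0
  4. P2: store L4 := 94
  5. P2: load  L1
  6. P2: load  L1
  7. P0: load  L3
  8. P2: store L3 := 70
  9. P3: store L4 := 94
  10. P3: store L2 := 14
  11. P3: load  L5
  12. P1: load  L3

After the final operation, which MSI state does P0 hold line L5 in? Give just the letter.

1. P1: load  L2  bus=[BusRd]  L2: P0=I P1=S P2=I P3=I  mem[L2]=30
2. P1: store L0 := 82  bus=[BusRdX]  L0: P0=I P1=M P2=I P3=I  mem[L0]=10
3. P2: load  L0  bus=[BusRd,Flush]  L0: P0=I P1=S P2=S P3=I  mem[L0]=82
4. P2: store L4 := 94  bus=[BusRdX]  L4: P0=I P1=I P2=M P3=I  mem[L4]=40
5. P2: load  L1  bus=[BusRd]  L1: P0=I P1=I P2=S P3=I  mem[L1]=70
6. P2: load  L1  bus=[-]  L1: P0=I P1=I P2=S P3=I  mem[L1]=70
7. P0: load  L3  bus=[BusRd]  L3: P0=S P1=I P2=I P3=I  mem[L3]=30
8. P2: store L3 := 70  bus=[BusRdX]  L3: P0=I P1=I P2=M P3=I  mem[L3]=30
9. P3: store L4 := 94  bus=[BusRdX,Flush]  L4: P0=I P1=I P2=I P3=M  mem[L4]=94
10. P3: store L2 := 14  bus=[BusRdX]  L2: P0=I P1=I P2=I P3=M  mem[L2]=30
11. P3: load  L5  bus=[BusRd]  L5: P0=I P1=I P2=I P3=S  mem[L5]=40
12. P1: load  L3  bus=[BusRd,Flush]  L3: P0=I P1=S P2=S P3=I  mem[L3]=70

state = I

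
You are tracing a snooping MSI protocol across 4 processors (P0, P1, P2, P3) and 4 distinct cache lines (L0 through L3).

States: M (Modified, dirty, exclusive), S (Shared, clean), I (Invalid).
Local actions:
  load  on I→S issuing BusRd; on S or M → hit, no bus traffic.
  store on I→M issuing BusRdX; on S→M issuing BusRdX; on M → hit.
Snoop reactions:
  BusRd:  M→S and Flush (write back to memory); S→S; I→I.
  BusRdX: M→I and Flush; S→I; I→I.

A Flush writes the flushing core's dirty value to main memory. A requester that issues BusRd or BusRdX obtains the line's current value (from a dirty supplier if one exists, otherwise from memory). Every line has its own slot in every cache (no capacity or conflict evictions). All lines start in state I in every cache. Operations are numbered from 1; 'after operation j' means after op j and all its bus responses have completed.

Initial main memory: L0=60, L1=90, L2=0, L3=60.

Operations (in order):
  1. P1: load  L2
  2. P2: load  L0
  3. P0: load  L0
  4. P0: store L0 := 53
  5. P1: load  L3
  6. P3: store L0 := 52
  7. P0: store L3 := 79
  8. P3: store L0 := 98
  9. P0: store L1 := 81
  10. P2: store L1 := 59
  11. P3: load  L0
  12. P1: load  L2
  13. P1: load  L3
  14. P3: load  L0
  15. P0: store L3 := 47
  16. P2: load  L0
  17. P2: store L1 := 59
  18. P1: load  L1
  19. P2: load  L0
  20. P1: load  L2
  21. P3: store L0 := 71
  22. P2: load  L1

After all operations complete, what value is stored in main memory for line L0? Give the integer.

memory[L0] = 98

[1] P1: load  L2 | P0:I, P1:S(0), P2:I, P3:I | bus: BusRd
[2] P2: load  L0 | P0:I, P1:I, P2:S(60), P3:I | bus: BusRd
[3] P0: load  L0 | P0:S(60), P1:I, P2:S(60), P3:I | bus: BusRd
[4] P0: store L0 := 53 | P0:M(53), P1:I, P2:I, P3:I | bus: BusRdX
[5] P1: load  L3 | P0:I, P1:S(60), P2:I, P3:I | bus: BusRd
[6] P3: store L0 := 52 | P0:I, P1:I, P2:I, P3:M(52) | bus: BusRdX,Flush
[7] P0: store L3 := 79 | P0:M(79), P1:I, P2:I, P3:I | bus: BusRdX
[8] P3: store L0 := 98 | P0:I, P1:I, P2:I, P3:M(98) | bus: none
[9] P0: store L1 := 81 | P0:M(81), P1:I, P2:I, P3:I | bus: BusRdX
[10] P2: store L1 := 59 | P0:I, P1:I, P2:M(59), P3:I | bus: BusRdX,Flush
[11] P3: load  L0 | P0:I, P1:I, P2:I, P3:M(98) | bus: none
[12] P1: load  L2 | P0:I, P1:S(0), P2:I, P3:I | bus: none
[13] P1: load  L3 | P0:S(79), P1:S(79), P2:I, P3:I | bus: BusRd,Flush
[14] P3: load  L0 | P0:I, P1:I, P2:I, P3:M(98) | bus: none
[15] P0: store L3 := 47 | P0:M(47), P1:I, P2:I, P3:I | bus: BusRdX
[16] P2: load  L0 | P0:I, P1:I, P2:S(98), P3:S(98) | bus: BusRd,Flush
[17] P2: store L1 := 59 | P0:I, P1:I, P2:M(59), P3:I | bus: none
[18] P1: load  L1 | P0:I, P1:S(59), P2:S(59), P3:I | bus: BusRd,Flush
[19] P2: load  L0 | P0:I, P1:I, P2:S(98), P3:S(98) | bus: none
[20] P1: load  L2 | P0:I, P1:S(0), P2:I, P3:I | bus: none
[21] P3: store L0 := 71 | P0:I, P1:I, P2:I, P3:M(71) | bus: BusRdX
[22] P2: load  L1 | P0:I, P1:S(59), P2:S(59), P3:I | bus: none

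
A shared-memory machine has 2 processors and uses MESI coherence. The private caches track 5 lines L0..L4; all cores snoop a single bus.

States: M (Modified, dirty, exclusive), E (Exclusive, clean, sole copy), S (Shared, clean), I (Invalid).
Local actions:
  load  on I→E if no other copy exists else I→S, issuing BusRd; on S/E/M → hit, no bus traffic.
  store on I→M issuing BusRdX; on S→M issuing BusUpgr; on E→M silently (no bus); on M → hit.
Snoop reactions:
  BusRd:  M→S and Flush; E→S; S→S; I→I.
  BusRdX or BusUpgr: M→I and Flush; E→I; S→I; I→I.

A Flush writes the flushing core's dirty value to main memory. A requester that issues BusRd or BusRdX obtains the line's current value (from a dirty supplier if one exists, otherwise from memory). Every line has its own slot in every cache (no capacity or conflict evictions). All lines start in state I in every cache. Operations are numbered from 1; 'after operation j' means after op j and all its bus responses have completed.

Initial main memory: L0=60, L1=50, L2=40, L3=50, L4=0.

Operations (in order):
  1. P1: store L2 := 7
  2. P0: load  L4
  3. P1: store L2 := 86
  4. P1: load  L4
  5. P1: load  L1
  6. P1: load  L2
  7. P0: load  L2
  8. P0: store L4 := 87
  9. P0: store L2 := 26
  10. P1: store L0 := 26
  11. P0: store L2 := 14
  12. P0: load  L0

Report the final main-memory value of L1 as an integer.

memory[L1] = 50

[1] P1: store L2 := 7 | P0:I, P1:M(7) | bus: BusRdX
[2] P0: load  L4 | P0:E(0), P1:I | bus: BusRd
[3] P1: store L2 := 86 | P0:I, P1:M(86) | bus: none
[4] P1: load  L4 | P0:S(0), P1:S(0) | bus: BusRd
[5] P1: load  L1 | P0:I, P1:E(50) | bus: BusRd
[6] P1: load  L2 | P0:I, P1:M(86) | bus: none
[7] P0: load  L2 | P0:S(86), P1:S(86) | bus: BusRd,Flush
[8] P0: store L4 := 87 | P0:M(87), P1:I | bus: BusUpgr
[9] P0: store L2 := 26 | P0:M(26), P1:I | bus: BusUpgr
[10] P1: store L0 := 26 | P0:I, P1:M(26) | bus: BusRdX
[11] P0: store L2 := 14 | P0:M(14), P1:I | bus: none
[12] P0: load  L0 | P0:S(26), P1:S(26) | bus: BusRd,Flush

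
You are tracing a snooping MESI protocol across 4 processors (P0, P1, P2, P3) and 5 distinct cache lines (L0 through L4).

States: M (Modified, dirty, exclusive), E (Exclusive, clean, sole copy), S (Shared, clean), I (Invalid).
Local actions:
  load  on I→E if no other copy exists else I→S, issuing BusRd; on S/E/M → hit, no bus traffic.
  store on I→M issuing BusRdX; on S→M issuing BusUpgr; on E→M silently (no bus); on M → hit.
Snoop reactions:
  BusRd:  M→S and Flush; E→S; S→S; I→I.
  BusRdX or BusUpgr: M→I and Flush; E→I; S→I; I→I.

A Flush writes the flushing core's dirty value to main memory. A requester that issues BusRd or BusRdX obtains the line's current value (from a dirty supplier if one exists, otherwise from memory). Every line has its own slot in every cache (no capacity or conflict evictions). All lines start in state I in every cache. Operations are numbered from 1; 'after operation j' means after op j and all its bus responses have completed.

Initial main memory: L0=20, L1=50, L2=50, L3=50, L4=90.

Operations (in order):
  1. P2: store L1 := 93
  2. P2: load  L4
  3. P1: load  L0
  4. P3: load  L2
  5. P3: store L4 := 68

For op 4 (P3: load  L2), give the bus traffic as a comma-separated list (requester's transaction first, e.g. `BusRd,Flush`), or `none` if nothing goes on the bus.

bus = BusRd

[1] P2: store L1 := 93 | P0:I, P1:I, P2:M(93), P3:I | bus: BusRdX
[2] P2: load  L4 | P0:I, P1:I, P2:E(90), P3:I | bus: BusRd
[3] P1: load  L0 | P0:I, P1:E(20), P2:I, P3:I | bus: BusRd
[4] P3: load  L2 | P0:I, P1:I, P2:I, P3:E(50) | bus: BusRd
[5] P3: store L4 := 68 | P0:I, P1:I, P2:I, P3:M(68) | bus: BusRdX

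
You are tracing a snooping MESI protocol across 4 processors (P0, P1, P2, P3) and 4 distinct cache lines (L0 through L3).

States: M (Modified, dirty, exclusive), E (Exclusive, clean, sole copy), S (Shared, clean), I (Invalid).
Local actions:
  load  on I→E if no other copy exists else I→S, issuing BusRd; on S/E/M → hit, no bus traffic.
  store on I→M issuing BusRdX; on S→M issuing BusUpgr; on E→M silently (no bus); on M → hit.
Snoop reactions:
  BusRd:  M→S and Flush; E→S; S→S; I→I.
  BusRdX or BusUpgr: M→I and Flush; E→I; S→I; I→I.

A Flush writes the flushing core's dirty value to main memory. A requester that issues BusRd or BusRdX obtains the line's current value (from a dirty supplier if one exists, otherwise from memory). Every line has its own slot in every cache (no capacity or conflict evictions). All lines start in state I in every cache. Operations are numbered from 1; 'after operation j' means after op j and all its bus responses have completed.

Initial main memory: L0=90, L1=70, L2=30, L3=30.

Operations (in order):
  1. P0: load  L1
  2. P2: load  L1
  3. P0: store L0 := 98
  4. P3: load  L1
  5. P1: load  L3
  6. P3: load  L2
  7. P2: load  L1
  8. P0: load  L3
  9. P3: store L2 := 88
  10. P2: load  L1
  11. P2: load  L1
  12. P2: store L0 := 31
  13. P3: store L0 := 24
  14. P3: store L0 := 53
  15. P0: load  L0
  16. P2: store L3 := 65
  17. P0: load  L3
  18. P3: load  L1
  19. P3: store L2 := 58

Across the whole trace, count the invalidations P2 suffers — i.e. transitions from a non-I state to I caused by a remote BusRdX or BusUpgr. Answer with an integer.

  op1 P0: load  L1 → E/I/I/I on L1; bus BusRd; mem=70
  op2 P2: load  L1 → S/I/S/I on L1; bus BusRd; mem=70
  op3 P0: store L0 := 98 → M/I/I/I on L0; bus BusRdX; mem=90
  op4 P3: load  L1 → S/I/S/S on L1; bus BusRd; mem=70
  op5 P1: load  L3 → I/E/I/I on L3; bus BusRd; mem=30
  op6 P3: load  L2 → I/I/I/E on L2; bus BusRd; mem=30
  op7 P2: load  L1 → S/I/S/S on L1; bus (none); mem=70
  op8 P0: load  L3 → S/S/I/I on L3; bus BusRd; mem=30
  op9 P3: store L2 := 88 → I/I/I/M on L2; bus (none); mem=30
  op10 P2: load  L1 → S/I/S/S on L1; bus (none); mem=70
  op11 P2: load  L1 → S/I/S/S on L1; bus (none); mem=70
  op12 P2: store L0 := 31 → I/I/M/I on L0; bus BusRdX Flush; mem=98
  op13 P3: store L0 := 24 → I/I/I/M on L0; bus BusRdX Flush; mem=31
  op14 P3: store L0 := 53 → I/I/I/M on L0; bus (none); mem=31
  op15 P0: load  L0 → S/I/I/S on L0; bus BusRd Flush; mem=53
  op16 P2: store L3 := 65 → I/I/M/I on L3; bus BusRdX; mem=30
  op17 P0: load  L3 → S/I/S/I on L3; bus BusRd Flush; mem=65
  op18 P3: load  L1 → S/I/S/S on L1; bus (none); mem=70
  op19 P3: store L2 := 58 → I/I/I/M on L2; bus (none); mem=30

invalidations = 1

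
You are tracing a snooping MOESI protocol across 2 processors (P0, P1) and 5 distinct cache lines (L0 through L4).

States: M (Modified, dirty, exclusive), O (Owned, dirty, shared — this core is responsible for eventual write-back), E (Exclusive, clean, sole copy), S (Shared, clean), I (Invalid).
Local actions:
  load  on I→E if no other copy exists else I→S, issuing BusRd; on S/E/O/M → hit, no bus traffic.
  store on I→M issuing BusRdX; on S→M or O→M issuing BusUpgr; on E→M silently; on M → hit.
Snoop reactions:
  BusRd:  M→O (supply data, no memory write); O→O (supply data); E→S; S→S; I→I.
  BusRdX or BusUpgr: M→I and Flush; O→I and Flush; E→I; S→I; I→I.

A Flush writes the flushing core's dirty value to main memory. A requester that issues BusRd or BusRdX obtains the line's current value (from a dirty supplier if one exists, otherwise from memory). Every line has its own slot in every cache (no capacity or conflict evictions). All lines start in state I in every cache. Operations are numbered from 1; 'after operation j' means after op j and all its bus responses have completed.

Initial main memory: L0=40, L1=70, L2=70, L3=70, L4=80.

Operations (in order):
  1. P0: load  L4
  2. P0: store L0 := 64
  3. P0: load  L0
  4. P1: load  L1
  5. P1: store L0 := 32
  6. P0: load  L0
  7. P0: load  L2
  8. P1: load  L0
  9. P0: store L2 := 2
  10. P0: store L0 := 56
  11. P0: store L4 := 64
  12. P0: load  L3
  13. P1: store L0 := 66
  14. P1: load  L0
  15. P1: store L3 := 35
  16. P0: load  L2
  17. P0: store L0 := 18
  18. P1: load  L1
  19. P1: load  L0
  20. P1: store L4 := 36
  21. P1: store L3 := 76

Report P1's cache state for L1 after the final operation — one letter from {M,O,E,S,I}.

state = E

step 1: P0: load  L4  ⟶  EI  (L4)  txn=BusRd  M[L4]=80
step 2: P0: store L0 := 64  ⟶  MI  (L0)  txn=BusRdX  M[L0]=40
step 3: P0: load  L0  ⟶  MI  (L0)  txn=∅  M[L0]=40
step 4: P1: load  L1  ⟶  IE  (L1)  txn=BusRd  M[L1]=70
step 5: P1: store L0 := 32  ⟶  IM  (L0)  txn=BusRdX+Flush  M[L0]=64
step 6: P0: load  L0  ⟶  SO  (L0)  txn=BusRd  M[L0]=64
step 7: P0: load  L2  ⟶  EI  (L2)  txn=BusRd  M[L2]=70
step 8: P1: load  L0  ⟶  SO  (L0)  txn=∅  M[L0]=64
step 9: P0: store L2 := 2  ⟶  MI  (L2)  txn=∅  M[L2]=70
step 10: P0: store L0 := 56  ⟶  MI  (L0)  txn=BusUpgr+Flush  M[L0]=32
step 11: P0: store L4 := 64  ⟶  MI  (L4)  txn=∅  M[L4]=80
step 12: P0: load  L3  ⟶  EI  (L3)  txn=BusRd  M[L3]=70
step 13: P1: store L0 := 66  ⟶  IM  (L0)  txn=BusRdX+Flush  M[L0]=56
step 14: P1: load  L0  ⟶  IM  (L0)  txn=∅  M[L0]=56
step 15: P1: store L3 := 35  ⟶  IM  (L3)  txn=BusRdX  M[L3]=70
step 16: P0: load  L2  ⟶  MI  (L2)  txn=∅  M[L2]=70
step 17: P0: store L0 := 18  ⟶  MI  (L0)  txn=BusRdX+Flush  M[L0]=66
step 18: P1: load  L1  ⟶  IE  (L1)  txn=∅  M[L1]=70
step 19: P1: load  L0  ⟶  OS  (L0)  txn=BusRd  M[L0]=66
step 20: P1: store L4 := 36  ⟶  IM  (L4)  txn=BusRdX+Flush  M[L4]=64
step 21: P1: store L3 := 76  ⟶  IM  (L3)  txn=∅  M[L3]=70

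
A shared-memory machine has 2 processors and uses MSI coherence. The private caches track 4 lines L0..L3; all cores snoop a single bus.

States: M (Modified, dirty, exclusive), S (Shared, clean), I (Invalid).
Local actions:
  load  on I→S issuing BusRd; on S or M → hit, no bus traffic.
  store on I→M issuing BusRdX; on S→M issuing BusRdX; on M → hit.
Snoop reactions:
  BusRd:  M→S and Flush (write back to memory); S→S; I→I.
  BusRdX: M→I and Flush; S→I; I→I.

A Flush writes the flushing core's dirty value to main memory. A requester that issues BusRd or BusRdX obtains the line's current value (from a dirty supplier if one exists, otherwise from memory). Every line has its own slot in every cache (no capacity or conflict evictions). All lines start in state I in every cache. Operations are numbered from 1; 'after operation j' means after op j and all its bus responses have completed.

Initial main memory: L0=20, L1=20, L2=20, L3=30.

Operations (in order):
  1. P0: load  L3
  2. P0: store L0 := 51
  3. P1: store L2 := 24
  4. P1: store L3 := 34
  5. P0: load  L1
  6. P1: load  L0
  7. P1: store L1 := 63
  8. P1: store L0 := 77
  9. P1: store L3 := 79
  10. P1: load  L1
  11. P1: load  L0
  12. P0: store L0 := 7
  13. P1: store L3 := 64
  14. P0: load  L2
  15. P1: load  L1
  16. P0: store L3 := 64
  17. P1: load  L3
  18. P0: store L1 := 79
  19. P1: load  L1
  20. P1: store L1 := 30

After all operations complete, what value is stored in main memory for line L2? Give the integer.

memory[L2] = 24

1. P0: load  L3  bus=[BusRd]  L3: P0=S P1=I  mem[L3]=30
2. P0: store L0 := 51  bus=[BusRdX]  L0: P0=M P1=I  mem[L0]=20
3. P1: store L2 := 24  bus=[BusRdX]  L2: P0=I P1=M  mem[L2]=20
4. P1: store L3 := 34  bus=[BusRdX]  L3: P0=I P1=M  mem[L3]=30
5. P0: load  L1  bus=[BusRd]  L1: P0=S P1=I  mem[L1]=20
6. P1: load  L0  bus=[BusRd,Flush]  L0: P0=S P1=S  mem[L0]=51
7. P1: store L1 := 63  bus=[BusRdX]  L1: P0=I P1=M  mem[L1]=20
8. P1: store L0 := 77  bus=[BusRdX]  L0: P0=I P1=M  mem[L0]=51
9. P1: store L3 := 79  bus=[-]  L3: P0=I P1=M  mem[L3]=30
10. P1: load  L1  bus=[-]  L1: P0=I P1=M  mem[L1]=20
11. P1: load  L0  bus=[-]  L0: P0=I P1=M  mem[L0]=51
12. P0: store L0 := 7  bus=[BusRdX,Flush]  L0: P0=M P1=I  mem[L0]=77
13. P1: store L3 := 64  bus=[-]  L3: P0=I P1=M  mem[L3]=30
14. P0: load  L2  bus=[BusRd,Flush]  L2: P0=S P1=S  mem[L2]=24
15. P1: load  L1  bus=[-]  L1: P0=I P1=M  mem[L1]=20
16. P0: store L3 := 64  bus=[BusRdX,Flush]  L3: P0=M P1=I  mem[L3]=64
17. P1: load  L3  bus=[BusRd,Flush]  L3: P0=S P1=S  mem[L3]=64
18. P0: store L1 := 79  bus=[BusRdX,Flush]  L1: P0=M P1=I  mem[L1]=63
19. P1: load  L1  bus=[BusRd,Flush]  L1: P0=S P1=S  mem[L1]=79
20. P1: store L1 := 30  bus=[BusRdX]  L1: P0=I P1=M  mem[L1]=79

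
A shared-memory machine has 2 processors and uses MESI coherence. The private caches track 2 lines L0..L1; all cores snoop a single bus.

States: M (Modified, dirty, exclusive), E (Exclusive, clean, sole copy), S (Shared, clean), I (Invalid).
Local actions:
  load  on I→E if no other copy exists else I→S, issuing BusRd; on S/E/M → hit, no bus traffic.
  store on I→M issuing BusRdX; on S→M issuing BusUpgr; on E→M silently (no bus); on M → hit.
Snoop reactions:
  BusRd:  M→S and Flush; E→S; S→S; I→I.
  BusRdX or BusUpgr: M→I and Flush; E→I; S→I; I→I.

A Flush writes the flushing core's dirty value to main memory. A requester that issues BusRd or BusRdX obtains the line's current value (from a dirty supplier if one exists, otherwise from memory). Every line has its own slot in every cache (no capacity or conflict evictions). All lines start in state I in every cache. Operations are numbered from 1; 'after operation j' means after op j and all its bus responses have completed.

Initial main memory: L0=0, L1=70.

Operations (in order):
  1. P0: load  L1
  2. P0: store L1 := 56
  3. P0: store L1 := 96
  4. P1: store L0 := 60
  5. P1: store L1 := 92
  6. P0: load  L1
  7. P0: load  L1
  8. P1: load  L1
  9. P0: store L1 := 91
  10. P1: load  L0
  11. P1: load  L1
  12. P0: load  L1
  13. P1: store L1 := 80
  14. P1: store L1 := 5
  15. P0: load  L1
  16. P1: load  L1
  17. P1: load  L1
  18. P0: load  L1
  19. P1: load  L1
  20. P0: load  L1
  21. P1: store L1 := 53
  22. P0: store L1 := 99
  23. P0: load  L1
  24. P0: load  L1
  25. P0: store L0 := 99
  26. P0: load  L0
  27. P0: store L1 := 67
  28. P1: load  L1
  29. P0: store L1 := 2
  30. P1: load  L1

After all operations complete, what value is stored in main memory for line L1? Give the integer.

  op1 P0: load  L1 → E/I on L1; bus BusRd; mem=70
  op2 P0: store L1 := 56 → M/I on L1; bus (none); mem=70
  op3 P0: store L1 := 96 → M/I on L1; bus (none); mem=70
  op4 P1: store L0 := 60 → I/M on L0; bus BusRdX; mem=0
  op5 P1: store L1 := 92 → I/M on L1; bus BusRdX Flush; mem=96
  op6 P0: load  L1 → S/S on L1; bus BusRd Flush; mem=92
  op7 P0: load  L1 → S/S on L1; bus (none); mem=92
  op8 P1: load  L1 → S/S on L1; bus (none); mem=92
  op9 P0: store L1 := 91 → M/I on L1; bus BusUpgr; mem=92
  op10 P1: load  L0 → I/M on L0; bus (none); mem=0
  op11 P1: load  L1 → S/S on L1; bus BusRd Flush; mem=91
  op12 P0: load  L1 → S/S on L1; bus (none); mem=91
  op13 P1: store L1 := 80 → I/M on L1; bus BusUpgr; mem=91
  op14 P1: store L1 := 5 → I/M on L1; bus (none); mem=91
  op15 P0: load  L1 → S/S on L1; bus BusRd Flush; mem=5
  op16 P1: load  L1 → S/S on L1; bus (none); mem=5
  op17 P1: load  L1 → S/S on L1; bus (none); mem=5
  op18 P0: load  L1 → S/S on L1; bus (none); mem=5
  op19 P1: load  L1 → S/S on L1; bus (none); mem=5
  op20 P0: load  L1 → S/S on L1; bus (none); mem=5
  op21 P1: store L1 := 53 → I/M on L1; bus BusUpgr; mem=5
  op22 P0: store L1 := 99 → M/I on L1; bus BusRdX Flush; mem=53
  op23 P0: load  L1 → M/I on L1; bus (none); mem=53
  op24 P0: load  L1 → M/I on L1; bus (none); mem=53
  op25 P0: store L0 := 99 → M/I on L0; bus BusRdX Flush; mem=60
  op26 P0: load  L0 → M/I on L0; bus (none); mem=60
  op27 P0: store L1 := 67 → M/I on L1; bus (none); mem=53
  op28 P1: load  L1 → S/S on L1; bus BusRd Flush; mem=67
  op29 P0: store L1 := 2 → M/I on L1; bus BusUpgr; mem=67
  op30 P1: load  L1 → S/S on L1; bus BusRd Flush; mem=2

memory[L1] = 2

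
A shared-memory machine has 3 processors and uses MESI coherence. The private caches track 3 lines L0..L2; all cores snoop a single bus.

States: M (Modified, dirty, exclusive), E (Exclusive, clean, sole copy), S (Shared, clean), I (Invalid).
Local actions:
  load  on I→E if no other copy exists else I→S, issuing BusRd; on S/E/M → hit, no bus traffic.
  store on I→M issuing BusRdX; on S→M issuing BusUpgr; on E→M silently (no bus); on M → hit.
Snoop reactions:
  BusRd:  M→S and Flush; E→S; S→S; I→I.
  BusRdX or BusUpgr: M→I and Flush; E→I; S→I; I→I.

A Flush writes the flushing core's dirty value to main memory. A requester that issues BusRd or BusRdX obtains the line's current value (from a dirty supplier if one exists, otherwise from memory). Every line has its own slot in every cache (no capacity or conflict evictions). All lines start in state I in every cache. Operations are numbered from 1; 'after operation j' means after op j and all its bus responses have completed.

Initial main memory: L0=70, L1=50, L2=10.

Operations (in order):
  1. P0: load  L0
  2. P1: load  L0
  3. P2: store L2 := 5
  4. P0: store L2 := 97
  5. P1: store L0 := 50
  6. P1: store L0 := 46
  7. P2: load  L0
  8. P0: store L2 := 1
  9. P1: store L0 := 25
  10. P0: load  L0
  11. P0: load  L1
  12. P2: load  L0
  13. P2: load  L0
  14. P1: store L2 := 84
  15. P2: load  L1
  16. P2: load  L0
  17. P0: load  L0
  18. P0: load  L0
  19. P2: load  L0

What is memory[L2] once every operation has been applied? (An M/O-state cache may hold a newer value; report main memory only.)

memory[L2] = 1

  op1 P0: load  L0 → E/I/I on L0; bus BusRd; mem=70
  op2 P1: load  L0 → S/S/I on L0; bus BusRd; mem=70
  op3 P2: store L2 := 5 → I/I/M on L2; bus BusRdX; mem=10
  op4 P0: store L2 := 97 → M/I/I on L2; bus BusRdX Flush; mem=5
  op5 P1: store L0 := 50 → I/M/I on L0; bus BusUpgr; mem=70
  op6 P1: store L0 := 46 → I/M/I on L0; bus (none); mem=70
  op7 P2: load  L0 → I/S/S on L0; bus BusRd Flush; mem=46
  op8 P0: store L2 := 1 → M/I/I on L2; bus (none); mem=5
  op9 P1: store L0 := 25 → I/M/I on L0; bus BusUpgr; mem=46
  op10 P0: load  L0 → S/S/I on L0; bus BusRd Flush; mem=25
  op11 P0: load  L1 → E/I/I on L1; bus BusRd; mem=50
  op12 P2: load  L0 → S/S/S on L0; bus BusRd; mem=25
  op13 P2: load  L0 → S/S/S on L0; bus (none); mem=25
  op14 P1: store L2 := 84 → I/M/I on L2; bus BusRdX Flush; mem=1
  op15 P2: load  L1 → S/I/S on L1; bus BusRd; mem=50
  op16 P2: load  L0 → S/S/S on L0; bus (none); mem=25
  op17 P0: load  L0 → S/S/S on L0; bus (none); mem=25
  op18 P0: load  L0 → S/S/S on L0; bus (none); mem=25
  op19 P2: load  L0 → S/S/S on L0; bus (none); mem=25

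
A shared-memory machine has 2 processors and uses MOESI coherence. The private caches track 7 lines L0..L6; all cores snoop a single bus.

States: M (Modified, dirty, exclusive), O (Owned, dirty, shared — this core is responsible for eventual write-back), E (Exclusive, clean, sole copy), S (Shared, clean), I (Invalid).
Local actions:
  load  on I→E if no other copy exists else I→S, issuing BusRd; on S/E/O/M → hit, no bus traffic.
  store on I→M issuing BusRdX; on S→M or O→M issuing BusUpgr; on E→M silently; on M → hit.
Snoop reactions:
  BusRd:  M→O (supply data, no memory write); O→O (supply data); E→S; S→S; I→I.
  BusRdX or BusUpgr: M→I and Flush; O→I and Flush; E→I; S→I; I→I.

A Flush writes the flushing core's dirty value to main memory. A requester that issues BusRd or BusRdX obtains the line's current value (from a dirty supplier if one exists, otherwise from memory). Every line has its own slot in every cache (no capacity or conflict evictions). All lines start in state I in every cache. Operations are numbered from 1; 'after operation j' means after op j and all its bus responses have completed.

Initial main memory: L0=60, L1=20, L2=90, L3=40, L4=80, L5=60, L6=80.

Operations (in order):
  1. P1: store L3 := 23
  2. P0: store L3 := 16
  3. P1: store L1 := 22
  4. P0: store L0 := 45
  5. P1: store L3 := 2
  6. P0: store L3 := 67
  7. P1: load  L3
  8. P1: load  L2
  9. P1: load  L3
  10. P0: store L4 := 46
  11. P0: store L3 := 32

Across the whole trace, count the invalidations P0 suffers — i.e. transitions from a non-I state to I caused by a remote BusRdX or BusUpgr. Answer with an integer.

invalidations = 1

1. P1: store L3 := 23  bus=[BusRdX]  L3: P0=I P1=M  mem[L3]=40
2. P0: store L3 := 16  bus=[BusRdX,Flush]  L3: P0=M P1=I  mem[L3]=23
3. P1: store L1 := 22  bus=[BusRdX]  L1: P0=I P1=M  mem[L1]=20
4. P0: store L0 := 45  bus=[BusRdX]  L0: P0=M P1=I  mem[L0]=60
5. P1: store L3 := 2  bus=[BusRdX,Flush]  L3: P0=I P1=M  mem[L3]=16
6. P0: store L3 := 67  bus=[BusRdX,Flush]  L3: P0=M P1=I  mem[L3]=2
7. P1: load  L3  bus=[BusRd]  L3: P0=O P1=S  mem[L3]=2
8. P1: load  L2  bus=[BusRd]  L2: P0=I P1=E  mem[L2]=90
9. P1: load  L3  bus=[-]  L3: P0=O P1=S  mem[L3]=2
10. P0: store L4 := 46  bus=[BusRdX]  L4: P0=M P1=I  mem[L4]=80
11. P0: store L3 := 32  bus=[BusUpgr]  L3: P0=M P1=I  mem[L3]=2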